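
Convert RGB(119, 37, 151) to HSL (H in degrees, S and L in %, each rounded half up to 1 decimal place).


Normalize: R'=119/255≈0.4667, G'=37/255≈0.1451, B'=151/255≈0.5922
Max=151/255, Min=37/255, Δ=Max-Min=114/255
L = (Max+Min)/2 = (151+37)/510 = 188/510 = 0.36862… → L = 36.9%
L ≤ 0.5 → S = Δ/(Max+Min) = 114/(151+37) = 114/188 = 0.60638… → S = 60.6%
(the 1/255 factors cancel in S and H, so raw channel differences can be used)
Max is B' → H = 60 × ((R-G)/Δ + 4) = 60 × ((119-37)/114 + 4)
  82/114 + 4 = 0.7192… + 4 = 4.7192…
  H = 60 × 4.7192… = 283.157…° → H = 283.2°
= HSL(283.2°, 60.6%, 36.9%)


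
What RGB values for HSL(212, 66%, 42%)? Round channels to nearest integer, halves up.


H=212°, S=0.66, L=0.42
C = (1-|2L-1|)×S = (1-|-0.16|)×0.66 = 0.5544
H' = H/60 = 212/60 ≈ 3.5333; X = C×(1-|H' mod 2 - 1|) = 0.25872
m = L - C/2 = 0.42 - 0.2772 = 0.1428
Sector ⌊H'⌋ = 3 → (R',G',B') = (0.0, 0.25872, 0.5544)
RGB = ((R'+m)×255, (G'+m)×255, (B'+m)×255) = (36.414, 102.3876, 177.786)
Round half up → RGB(36, 102, 178)


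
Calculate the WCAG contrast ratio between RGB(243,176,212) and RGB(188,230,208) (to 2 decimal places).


Linearize each sRGB channel c=v/255: c/12.92 if c ≤ 0.04045 else ((c+0.055)/1.055)^2.4
L = 0.2126×R_lin + 0.7152×G_lin + 0.0722×B_lin
Color 1 (243,176,212):
  R=243: 243/255≈0.9529 > 0.04045 → ((0.9529+0.055)/1.055)^2.4 ≈ 0.89627
  G=176: 176/255≈0.6902 > 0.04045 → ((0.6902+0.055)/1.055)^2.4 ≈ 0.43415
  B=212: 212/255≈0.8314 > 0.04045 → ((0.8314+0.055)/1.055)^2.4 ≈ 0.65837
  L1 = 0.2126×0.89627 + 0.7152×0.43415 + 0.0722×0.65837 ≈ 0.54859
Color 2 (188,230,208):
  R=188: 188/255≈0.7373 > 0.04045 → ((0.7373+0.055)/1.055)^2.4 ≈ 0.50289
  G=230: 230/255≈0.9020 > 0.04045 → ((0.9020+0.055)/1.055)^2.4 ≈ 0.79130
  B=208: 208/255≈0.8157 > 0.04045 → ((0.8157+0.055)/1.055)^2.4 ≈ 0.63076
  L2 = 0.2126×0.50289 + 0.7152×0.79130 + 0.0722×0.63076 ≈ 0.71839
Lighter = 0.71839, Darker = 0.54859
Ratio = (L_lighter + 0.05) / (L_darker + 0.05)
Ratio = (0.71839 + 0.05) / (0.54859 + 0.05) = 0.76839 / 0.59859 ≈ 1.2837
Ratio ≈ 1.28:1


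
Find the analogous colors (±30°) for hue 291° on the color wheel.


Base hue: 291°
Left analog: (291 - 30) mod 360 = 261°
Right analog: (291 + 30) mod 360 = 321°
Analogous hues = 261° and 321°


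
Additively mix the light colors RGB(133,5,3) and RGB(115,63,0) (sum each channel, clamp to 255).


Additive: each channel = min(255, C₁+C₂)
R: 133+115 = 248 → 248
G: 5+63 = 68 → 68
B: 3+0 = 3 → 3
= RGB(248, 68, 3)


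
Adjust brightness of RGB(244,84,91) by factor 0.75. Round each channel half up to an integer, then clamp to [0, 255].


Multiply each channel by 0.75, round half up, clamp to [0, 255]
R: 244×0.75 = 183
G: 84×0.75 = 63
B: 91×0.75 = 68.25 → round → 68
= RGB(183, 63, 68)


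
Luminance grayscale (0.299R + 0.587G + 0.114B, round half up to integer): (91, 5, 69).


Gray = 0.299×R + 0.587×G + 0.114×B
Gray = 0.299×91 + 0.587×5 + 0.114×69
Gray = 27.209 + 2.935 + 7.866
Gray = 38.010 → round half up → 38
Gray = 38


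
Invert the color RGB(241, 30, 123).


Invert: (255-R, 255-G, 255-B)
R: 255-241 = 14
G: 255-30 = 225
B: 255-123 = 132
= RGB(14, 225, 132)


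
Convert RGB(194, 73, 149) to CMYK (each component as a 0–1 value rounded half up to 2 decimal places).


R'=194/255≈0.7608, G'=73/255≈0.2863, B'=149/255≈0.5843
K = 1 - max(R',G',B') = 1 - 194/255 = 61/255 = 0.23921… → 0.24
(1-R'-K)/(1-K) simplifies to (max-R)/max with max = 194:
C = (194-194)/194 = 0/194 = 0 → 0.00
M = (194-73)/194 = 121/194 = 0.62371… → 0.62
Y = (194-149)/194 = 45/194 = 0.23195… → 0.23
= CMYK(0.00, 0.62, 0.23, 0.24)


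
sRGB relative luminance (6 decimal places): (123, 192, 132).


Linearize each channel (sRGB transfer function): c = v/255; c_lin = c/12.92 if c ≤ 0.04045, else ((c+0.055)/1.055)^2.4
  R: 123/255 ≈ 0.482353 > 0.04045 → ((0.482353+0.055)/1.055)^2.4 ≈ 0.198069
  G: 192/255 ≈ 0.752941 > 0.04045 → ((0.752941+0.055)/1.055)^2.4 ≈ 0.527115
  B: 132/255 ≈ 0.517647 > 0.04045 → ((0.517647+0.055)/1.055)^2.4 ≈ 0.230740
R_lin = 0.198069, G_lin = 0.527115, B_lin = 0.230740
L = 0.2126×R + 0.7152×G + 0.0722×B
L = 0.2126×0.198069 + 0.7152×0.527115 + 0.0722×0.230740
L ≈ 0.435762


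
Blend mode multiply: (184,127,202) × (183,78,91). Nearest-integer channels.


Multiply: C = A×B/255, rounded to nearest integer
R: 184×183/255 = 33672/255 ≈ 132.047 → 132
G: 127×78/255 = 9906/255 ≈ 38.847 → 39
B: 202×91/255 = 18382/255 ≈ 72.086 → 72
= RGB(132, 39, 72)


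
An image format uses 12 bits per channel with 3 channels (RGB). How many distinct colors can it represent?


Total bits = 12 bits/channel × 3 channels = 36 bits
Distinct colors = 2^36
= 68,719,476,736 colors


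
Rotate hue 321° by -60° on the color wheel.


New hue = (H + rotation) mod 360
New hue = (321 -60) mod 360
= 261 mod 360
= 261°


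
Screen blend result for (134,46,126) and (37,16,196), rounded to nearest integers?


Screen: C = 255 - (255-A)×(255-B)/255, rounded to nearest integer
R: 255 - (255-134)×(255-37)/255 = 255 - 26378/255 ≈ 255 - 103.443 = 151.557 → 152
G: 255 - (255-46)×(255-16)/255 = 255 - 49951/255 ≈ 255 - 195.886 = 59.114 → 59
B: 255 - (255-126)×(255-196)/255 = 255 - 7611/255 ≈ 255 - 29.847 = 225.153 → 225
= RGB(152, 59, 225)


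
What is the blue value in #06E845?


Color: #06E845
R = 06 = 6
G = E8 = 232
B = 45 = 69
Blue = 69


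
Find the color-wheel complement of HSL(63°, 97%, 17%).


Complement = opposite side of color wheel = hue + 180°
H' = (63 + 180) mod 360 = 243°
S and L unchanged.
= HSL(243°, 97%, 17%)


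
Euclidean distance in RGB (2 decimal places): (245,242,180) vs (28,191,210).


d = √[(R₁-R₂)² + (G₁-G₂)² + (B₁-B₂)²]
d = √[(245-28)² + (242-191)² + (180-210)²]
d = √[47089 + 2601 + 900]
d = √50590
d ≈ 224.92


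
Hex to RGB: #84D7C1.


84 → 132 (R)
D7 → 215 (G)
C1 → 193 (B)
= RGB(132, 215, 193)


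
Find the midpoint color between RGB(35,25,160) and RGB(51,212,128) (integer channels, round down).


Midpoint: each channel = ⌊(C₁+C₂)/2⌋
R: ⌊(35+51)/2⌋ = 43
G: ⌊(25+212)/2⌋ = 118
B: ⌊(160+128)/2⌋ = 144
= RGB(43, 118, 144)


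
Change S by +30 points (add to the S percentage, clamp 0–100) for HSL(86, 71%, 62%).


Original S = 71%
Adjustment = +30 percentage points
New S = 71 + (30) = 101
Clamp to [0, 100] → 100
= HSL(86°, 100%, 62%)


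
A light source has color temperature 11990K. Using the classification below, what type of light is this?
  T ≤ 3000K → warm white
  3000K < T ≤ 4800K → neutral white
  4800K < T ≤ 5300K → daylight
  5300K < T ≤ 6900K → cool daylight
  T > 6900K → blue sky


Temperature: 11990K
11990K > 6900K → blue sky
Classification: blue sky


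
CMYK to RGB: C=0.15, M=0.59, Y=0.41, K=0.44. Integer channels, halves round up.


R = 255 × (1-C) × (1-K) = 255 × 0.85 × 0.56 = 121.38 → 121
G = 255 × (1-M) × (1-K) = 255 × 0.41 × 0.56 = 58.548 → 59
B = 255 × (1-Y) × (1-K) = 255 × 0.59 × 0.56 = 84.252 → 84
= RGB(121, 59, 84)


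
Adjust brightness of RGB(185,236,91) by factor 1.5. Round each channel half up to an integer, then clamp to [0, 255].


Multiply each channel by 1.5, round half up, clamp to [0, 255]
R: 185×1.5 = 277.5 → round → 278 → clamp → 255
G: 236×1.5 = 354 → clamp → 255
B: 91×1.5 = 136.5 → round → 137
= RGB(255, 255, 137)


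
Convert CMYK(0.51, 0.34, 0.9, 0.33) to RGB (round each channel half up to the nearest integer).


R = 255 × (1-C) × (1-K) = 255 × 0.49 × 0.67 = 83.7165 → 84
G = 255 × (1-M) × (1-K) = 255 × 0.66 × 0.67 = 112.761 → 113
B = 255 × (1-Y) × (1-K) = 255 × 0.10 × 0.67 = 17.085 → 17
= RGB(84, 113, 17)


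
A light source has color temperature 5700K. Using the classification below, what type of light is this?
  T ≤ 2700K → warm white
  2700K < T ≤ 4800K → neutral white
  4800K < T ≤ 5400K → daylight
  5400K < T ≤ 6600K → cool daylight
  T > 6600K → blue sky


Temperature: 5700K
5400K < 5700K ≤ 6600K → cool daylight
Classification: cool daylight


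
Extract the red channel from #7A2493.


Color: #7A2493
R = 7A = 122
G = 24 = 36
B = 93 = 147
Red = 122


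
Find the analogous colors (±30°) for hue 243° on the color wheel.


Base hue: 243°
Left analog: (243 - 30) mod 360 = 213°
Right analog: (243 + 30) mod 360 = 273°
Analogous hues = 213° and 273°


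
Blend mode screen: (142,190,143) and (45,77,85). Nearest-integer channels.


Screen: C = 255 - (255-A)×(255-B)/255, rounded to nearest integer
R: 255 - (255-142)×(255-45)/255 = 255 - 23730/255 ≈ 255 - 93.059 = 161.941 → 162
G: 255 - (255-190)×(255-77)/255 = 255 - 11570/255 ≈ 255 - 45.373 = 209.627 → 210
B: 255 - (255-143)×(255-85)/255 = 255 - 19040/255 ≈ 255 - 74.667 = 180.333 → 180
= RGB(162, 210, 180)


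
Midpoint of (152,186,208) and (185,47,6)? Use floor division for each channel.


Midpoint: each channel = ⌊(C₁+C₂)/2⌋
R: ⌊(152+185)/2⌋ = 168
G: ⌊(186+47)/2⌋ = 116
B: ⌊(208+6)/2⌋ = 107
= RGB(168, 116, 107)


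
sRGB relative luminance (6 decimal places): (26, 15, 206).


Linearize each channel (sRGB transfer function): c = v/255; c_lin = c/12.92 if c ≤ 0.04045, else ((c+0.055)/1.055)^2.4
  R: 26/255 ≈ 0.101961 > 0.04045 → ((0.101961+0.055)/1.055)^2.4 ≈ 0.010330
  G: 15/255 ≈ 0.058824 > 0.04045 → ((0.058824+0.055)/1.055)^2.4 ≈ 0.004777
  B: 206/255 ≈ 0.807843 > 0.04045 → ((0.807843+0.055)/1.055)^2.4 ≈ 0.617207
R_lin = 0.010330, G_lin = 0.004777, B_lin = 0.617207
L = 0.2126×R + 0.7152×G + 0.0722×B
L = 0.2126×0.010330 + 0.7152×0.004777 + 0.0722×0.617207
L ≈ 0.050175


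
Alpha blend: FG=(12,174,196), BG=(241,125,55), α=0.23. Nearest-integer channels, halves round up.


C = α×F + (1-α)×B, with 1-α = 0.77
R: 0.23×12 + 0.77×241 = 2.76 + 185.57 = 188.33 → 188
G: 0.23×174 + 0.77×125 = 40.02 + 96.25 = 136.27 → 136
B: 0.23×196 + 0.77×55 = 45.08 + 42.35 = 87.43 → 87
= RGB(188, 136, 87)


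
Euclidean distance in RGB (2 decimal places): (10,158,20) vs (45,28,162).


d = √[(R₁-R₂)² + (G₁-G₂)² + (B₁-B₂)²]
d = √[(10-45)² + (158-28)² + (20-162)²]
d = √[1225 + 16900 + 20164]
d = √38289
d ≈ 195.68


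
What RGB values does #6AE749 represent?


6A → 106 (R)
E7 → 231 (G)
49 → 73 (B)
= RGB(106, 231, 73)


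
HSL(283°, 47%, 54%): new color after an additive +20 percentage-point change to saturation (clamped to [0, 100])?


Original S = 47%
Adjustment = +20 percentage points
New S = 47 + (20) = 67
Clamp to [0, 100] → 67
= HSL(283°, 67%, 54%)


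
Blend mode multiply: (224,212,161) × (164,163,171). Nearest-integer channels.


Multiply: C = A×B/255, rounded to nearest integer
R: 224×164/255 = 36736/255 ≈ 144.063 → 144
G: 212×163/255 = 34556/255 ≈ 135.514 → 136
B: 161×171/255 = 27531/255 ≈ 107.965 → 108
= RGB(144, 136, 108)


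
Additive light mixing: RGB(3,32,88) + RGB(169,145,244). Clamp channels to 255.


Additive: each channel = min(255, C₁+C₂)
R: 3+169 = 172 → 172
G: 32+145 = 177 → 177
B: 88+244 = 332 → 255
= RGB(172, 177, 255)


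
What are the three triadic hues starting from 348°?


Triadic: equally spaced at 120° intervals
H1 = 348°
H2 = (348 + 120) mod 360 = 108°
H3 = (348 + 240) mod 360 = 228°
Triadic = 348°, 108°, 228°


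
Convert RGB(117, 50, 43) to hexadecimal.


R = 117 → 75 (hex)
G = 50 → 32 (hex)
B = 43 → 2B (hex)
Hex = #75322B


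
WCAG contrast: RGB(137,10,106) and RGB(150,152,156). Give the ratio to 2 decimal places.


Linearize each sRGB channel c=v/255: c/12.92 if c ≤ 0.04045 else ((c+0.055)/1.055)^2.4
L = 0.2126×R_lin + 0.7152×G_lin + 0.0722×B_lin
Color 1 (137,10,106):
  R=137: 137/255≈0.5373 > 0.04045 → ((0.5373+0.055)/1.055)^2.4 ≈ 0.25016
  G=10: 10/255≈0.0392 ≤ 0.04045 → 0.0392/12.92 ≈ 0.00304
  B=106: 106/255≈0.4157 > 0.04045 → ((0.4157+0.055)/1.055)^2.4 ≈ 0.14413
  L1 = 0.2126×0.25016 + 0.7152×0.00304 + 0.0722×0.14413 ≈ 0.06576
Color 2 (150,152,156):
  R=150: 150/255≈0.5882 > 0.04045 → ((0.5882+0.055)/1.055)^2.4 ≈ 0.30499
  G=152: 152/255≈0.5961 > 0.04045 → ((0.5961+0.055)/1.055)^2.4 ≈ 0.31399
  B=156: 156/255≈0.6118 > 0.04045 → ((0.6118+0.055)/1.055)^2.4 ≈ 0.33245
  L2 = 0.2126×0.30499 + 0.7152×0.31399 + 0.0722×0.33245 ≈ 0.31341
Lighter = 0.31341, Darker = 0.06576
Ratio = (L_lighter + 0.05) / (L_darker + 0.05)
Ratio = (0.31341 + 0.05) / (0.06576 + 0.05) = 0.36341 / 0.11576 ≈ 3.1393
Ratio ≈ 3.14:1


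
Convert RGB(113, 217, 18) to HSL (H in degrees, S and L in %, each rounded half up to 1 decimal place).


Normalize: R'=113/255≈0.4431, G'=217/255≈0.8510, B'=18/255≈0.0706
Max=217/255, Min=18/255, Δ=Max-Min=199/255
L = (Max+Min)/2 = (217+18)/510 = 235/510 = 0.46078… → L = 46.1%
L ≤ 0.5 → S = Δ/(Max+Min) = 199/(217+18) = 199/235 = 0.84680… → S = 84.7%
(the 1/255 factors cancel in S and H, so raw channel differences can be used)
Max is G' → H = 60 × ((B-R)/Δ + 2) = 60 × ((18-113)/199 + 2)
  -95/199 + 2 = -0.4773… + 2 = 1.5226…
  H = 60 × 1.5226… = 91.356…° → H = 91.4°
= HSL(91.4°, 84.7%, 46.1%)


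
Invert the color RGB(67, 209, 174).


Invert: (255-R, 255-G, 255-B)
R: 255-67 = 188
G: 255-209 = 46
B: 255-174 = 81
= RGB(188, 46, 81)


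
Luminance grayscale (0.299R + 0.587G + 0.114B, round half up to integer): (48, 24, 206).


Gray = 0.299×R + 0.587×G + 0.114×B
Gray = 0.299×48 + 0.587×24 + 0.114×206
Gray = 14.352 + 14.088 + 23.484
Gray = 51.924 → round half up → 52
Gray = 52


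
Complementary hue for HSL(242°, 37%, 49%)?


Complement = opposite side of color wheel = hue + 180°
H' = (242 + 180) mod 360 = 62°
S and L unchanged.
= HSL(62°, 37%, 49%)


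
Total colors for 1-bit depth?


Colors = 2^bits = 2^1
= 2 colors


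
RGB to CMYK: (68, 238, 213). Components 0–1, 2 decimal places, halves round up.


R'=68/255≈0.2667, G'=238/255≈0.9333, B'=213/255≈0.8353
K = 1 - max(R',G',B') = 1 - 238/255 = 17/255 = 0.06666… → 0.07
(1-R'-K)/(1-K) simplifies to (max-R)/max with max = 238:
C = (238-68)/238 = 170/238 = 0.71428… → 0.71
M = (238-238)/238 = 0/238 = 0 → 0.00
Y = (238-213)/238 = 25/238 = 0.10504… → 0.11
= CMYK(0.71, 0.00, 0.11, 0.07)


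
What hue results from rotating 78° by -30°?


New hue = (H + rotation) mod 360
New hue = (78 -30) mod 360
= 48 mod 360
= 48°


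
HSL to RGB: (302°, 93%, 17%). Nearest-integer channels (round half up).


H=302°, S=0.93, L=0.17
C = (1-|2L-1|)×S = (1-|-0.66|)×0.93 = 0.3162
H' = H/60 = 302/60 ≈ 5.0333; X = C×(1-|H' mod 2 - 1|) = 0.30566
m = L - C/2 = 0.17 - 0.1581 = 0.0119
Sector ⌊H'⌋ = 5 → (R',G',B') = (0.3162, 0.0, 0.30566)
RGB = ((R'+m)×255, (G'+m)×255, (B'+m)×255) = (83.6655, 3.0345, 80.9778)
Round half up → RGB(84, 3, 81)


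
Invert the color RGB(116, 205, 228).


Invert: (255-R, 255-G, 255-B)
R: 255-116 = 139
G: 255-205 = 50
B: 255-228 = 27
= RGB(139, 50, 27)


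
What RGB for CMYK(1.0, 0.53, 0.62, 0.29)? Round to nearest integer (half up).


R = 255 × (1-C) × (1-K) = 255 × 0.00 × 0.71 = 0
G = 255 × (1-M) × (1-K) = 255 × 0.47 × 0.71 = 85.0935 → 85
B = 255 × (1-Y) × (1-K) = 255 × 0.38 × 0.71 = 68.799 → 69
= RGB(0, 85, 69)


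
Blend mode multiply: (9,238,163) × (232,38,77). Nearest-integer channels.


Multiply: C = A×B/255, rounded to nearest integer
R: 9×232/255 = 2088/255 ≈ 8.188 → 8
G: 238×38/255 = 9044/255 ≈ 35.467 → 35
B: 163×77/255 = 12551/255 ≈ 49.220 → 49
= RGB(8, 35, 49)


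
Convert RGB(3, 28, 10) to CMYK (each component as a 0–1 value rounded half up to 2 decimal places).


R'=3/255≈0.0118, G'=28/255≈0.1098, B'=10/255≈0.0392
K = 1 - max(R',G',B') = 1 - 28/255 = 227/255 = 0.89019… → 0.89
(1-R'-K)/(1-K) simplifies to (max-R)/max with max = 28:
C = (28-3)/28 = 25/28 = 0.89285… → 0.89
M = (28-28)/28 = 0/28 = 0 → 0.00
Y = (28-10)/28 = 18/28 = 0.64285… → 0.64
= CMYK(0.89, 0.00, 0.64, 0.89)


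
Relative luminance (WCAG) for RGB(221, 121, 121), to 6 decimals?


Linearize each channel (sRGB transfer function): c = v/255; c_lin = c/12.92 if c ≤ 0.04045, else ((c+0.055)/1.055)^2.4
  R: 221/255 ≈ 0.866667 > 0.04045 → ((0.866667+0.055)/1.055)^2.4 ≈ 0.723055
  G: 121/255 ≈ 0.474510 > 0.04045 → ((0.474510+0.055)/1.055)^2.4 ≈ 0.191202
  B: 121/255 ≈ 0.474510 > 0.04045 → ((0.474510+0.055)/1.055)^2.4 ≈ 0.191202
R_lin = 0.723055, G_lin = 0.191202, B_lin = 0.191202
L = 0.2126×R + 0.7152×G + 0.0722×B
L = 0.2126×0.723055 + 0.7152×0.191202 + 0.0722×0.191202
L ≈ 0.304274


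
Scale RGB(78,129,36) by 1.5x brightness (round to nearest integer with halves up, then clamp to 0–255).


Multiply each channel by 1.5, round half up, clamp to [0, 255]
R: 78×1.5 = 117
G: 129×1.5 = 193.5 → round → 194
B: 36×1.5 = 54
= RGB(117, 194, 54)


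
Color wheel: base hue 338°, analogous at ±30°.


Base hue: 338°
Left analog: (338 - 30) mod 360 = 308°
Right analog: (338 + 30) mod 360 = 8°
Analogous hues = 308° and 8°


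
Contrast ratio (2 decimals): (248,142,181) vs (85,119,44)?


Linearize each sRGB channel c=v/255: c/12.92 if c ≤ 0.04045 else ((c+0.055)/1.055)^2.4
L = 0.2126×R_lin + 0.7152×G_lin + 0.0722×B_lin
Color 1 (248,142,181):
  R=248: 248/255≈0.9725 > 0.04045 → ((0.9725+0.055)/1.055)^2.4 ≈ 0.93869
  G=142: 142/255≈0.5569 > 0.04045 → ((0.5569+0.055)/1.055)^2.4 ≈ 0.27050
  B=181: 181/255≈0.7098 > 0.04045 → ((0.7098+0.055)/1.055)^2.4 ≈ 0.46208
  L1 = 0.2126×0.93869 + 0.7152×0.27050 + 0.0722×0.46208 ≈ 0.42639
Color 2 (85,119,44):
  R=85: 85/255≈0.3333 > 0.04045 → ((0.3333+0.055)/1.055)^2.4 ≈ 0.09084
  G=119: 119/255≈0.4667 > 0.04045 → ((0.4667+0.055)/1.055)^2.4 ≈ 0.18447
  B=44: 44/255≈0.1725 > 0.04045 → ((0.1725+0.055)/1.055)^2.4 ≈ 0.02519
  L2 = 0.2126×0.09084 + 0.7152×0.18447 + 0.0722×0.02519 ≈ 0.15307
Lighter = 0.42639, Darker = 0.15307
Ratio = (L_lighter + 0.05) / (L_darker + 0.05)
Ratio = (0.42639 + 0.05) / (0.15307 + 0.05) = 0.47639 / 0.20307 ≈ 2.3459
Ratio ≈ 2.35:1


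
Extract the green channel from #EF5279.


Color: #EF5279
R = EF = 239
G = 52 = 82
B = 79 = 121
Green = 82


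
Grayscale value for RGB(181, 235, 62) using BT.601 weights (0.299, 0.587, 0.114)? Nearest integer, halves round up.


Gray = 0.299×R + 0.587×G + 0.114×B
Gray = 0.299×181 + 0.587×235 + 0.114×62
Gray = 54.119 + 137.945 + 7.068
Gray = 199.132 → round half up → 199
Gray = 199


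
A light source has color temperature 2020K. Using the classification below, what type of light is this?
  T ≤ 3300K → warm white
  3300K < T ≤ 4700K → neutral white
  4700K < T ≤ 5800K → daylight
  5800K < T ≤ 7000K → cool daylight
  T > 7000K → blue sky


Temperature: 2020K
2020K ≤ 3300K → warm white
Classification: warm white


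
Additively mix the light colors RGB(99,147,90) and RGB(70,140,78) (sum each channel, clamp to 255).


Additive: each channel = min(255, C₁+C₂)
R: 99+70 = 169 → 169
G: 147+140 = 287 → 255
B: 90+78 = 168 → 168
= RGB(169, 255, 168)


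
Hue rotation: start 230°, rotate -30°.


New hue = (H + rotation) mod 360
New hue = (230 -30) mod 360
= 200 mod 360
= 200°


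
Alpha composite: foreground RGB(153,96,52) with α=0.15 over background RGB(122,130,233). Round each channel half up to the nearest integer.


C = α×F + (1-α)×B, with 1-α = 0.85
R: 0.15×153 + 0.85×122 = 22.95 + 103.70 = 126.65 → 127
G: 0.15×96 + 0.85×130 = 14.40 + 110.50 = 124.90 → 125
B: 0.15×52 + 0.85×233 = 7.80 + 198.05 = 205.85 → 206
= RGB(127, 125, 206)


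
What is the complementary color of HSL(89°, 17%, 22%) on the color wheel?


Complement = opposite side of color wheel = hue + 180°
H' = (89 + 180) mod 360 = 269°
S and L unchanged.
= HSL(269°, 17%, 22%)


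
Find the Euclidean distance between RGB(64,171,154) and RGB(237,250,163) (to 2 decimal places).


d = √[(R₁-R₂)² + (G₁-G₂)² + (B₁-B₂)²]
d = √[(64-237)² + (171-250)² + (154-163)²]
d = √[29929 + 6241 + 81]
d = √36251
d ≈ 190.40


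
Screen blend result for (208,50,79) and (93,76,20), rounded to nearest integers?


Screen: C = 255 - (255-A)×(255-B)/255, rounded to nearest integer
R: 255 - (255-208)×(255-93)/255 = 255 - 7614/255 ≈ 255 - 29.859 = 225.141 → 225
G: 255 - (255-50)×(255-76)/255 = 255 - 36695/255 ≈ 255 - 143.902 = 111.098 → 111
B: 255 - (255-79)×(255-20)/255 = 255 - 41360/255 ≈ 255 - 162.196 = 92.804 → 93
= RGB(225, 111, 93)


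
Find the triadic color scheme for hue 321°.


Triadic: equally spaced at 120° intervals
H1 = 321°
H2 = (321 + 120) mod 360 = 81°
H3 = (321 + 240) mod 360 = 201°
Triadic = 321°, 81°, 201°


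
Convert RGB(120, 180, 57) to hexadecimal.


R = 120 → 78 (hex)
G = 180 → B4 (hex)
B = 57 → 39 (hex)
Hex = #78B439


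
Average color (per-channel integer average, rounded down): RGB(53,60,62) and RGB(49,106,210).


Midpoint: each channel = ⌊(C₁+C₂)/2⌋
R: ⌊(53+49)/2⌋ = 51
G: ⌊(60+106)/2⌋ = 83
B: ⌊(62+210)/2⌋ = 136
= RGB(51, 83, 136)


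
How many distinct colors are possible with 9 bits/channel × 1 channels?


Total bits = 9 bits/channel × 1 channels = 9 bits
Distinct colors = 2^9
= 512 colors


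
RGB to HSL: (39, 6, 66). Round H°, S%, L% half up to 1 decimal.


Normalize: R'=39/255≈0.1529, G'=6/255≈0.0235, B'=66/255≈0.2588
Max=66/255, Min=6/255, Δ=Max-Min=60/255
L = (Max+Min)/2 = (66+6)/510 = 72/510 = 0.14117… → L = 14.1%
L ≤ 0.5 → S = Δ/(Max+Min) = 60/(66+6) = 60/72 = 0.83333… → S = 83.3%
(the 1/255 factors cancel in S and H, so raw channel differences can be used)
Max is B' → H = 60 × ((R-G)/Δ + 4) = 60 × ((39-6)/60 + 4)
  33/60 + 4 = 0.55 + 4 = 4.55
  H = 60 × 4.55 = 273° → H = 273.0°
= HSL(273.0°, 83.3%, 14.1%)


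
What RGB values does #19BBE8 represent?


19 → 25 (R)
BB → 187 (G)
E8 → 232 (B)
= RGB(25, 187, 232)


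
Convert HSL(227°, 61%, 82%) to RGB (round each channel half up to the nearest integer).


H=227°, S=0.61, L=0.82
C = (1-|2L-1|)×S = (1-|0.64|)×0.61 = 0.2196
H' = H/60 = 227/60 ≈ 3.7833; X = C×(1-|H' mod 2 - 1|) = 0.04758
m = L - C/2 = 0.82 - 0.1098 = 0.7102
Sector ⌊H'⌋ = 3 → (R',G',B') = (0.0, 0.04758, 0.2196)
RGB = ((R'+m)×255, (G'+m)×255, (B'+m)×255) = (181.101, 193.2339, 237.099)
Round half up → RGB(181, 193, 237)


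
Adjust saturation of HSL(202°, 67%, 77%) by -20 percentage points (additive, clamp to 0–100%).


Original S = 67%
Adjustment = -20 percentage points
New S = 67 + (-20) = 47
Clamp to [0, 100] → 47
= HSL(202°, 47%, 77%)


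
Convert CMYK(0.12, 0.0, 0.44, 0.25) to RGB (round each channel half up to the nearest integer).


R = 255 × (1-C) × (1-K) = 255 × 0.88 × 0.75 = 168.3 → 168
G = 255 × (1-M) × (1-K) = 255 × 1.00 × 0.75 = 191.25 → 191
B = 255 × (1-Y) × (1-K) = 255 × 0.56 × 0.75 = 107.1 → 107
= RGB(168, 191, 107)


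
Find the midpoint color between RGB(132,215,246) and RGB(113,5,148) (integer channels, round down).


Midpoint: each channel = ⌊(C₁+C₂)/2⌋
R: ⌊(132+113)/2⌋ = 122
G: ⌊(215+5)/2⌋ = 110
B: ⌊(246+148)/2⌋ = 197
= RGB(122, 110, 197)


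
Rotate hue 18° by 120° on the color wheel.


New hue = (H + rotation) mod 360
New hue = (18 + 120) mod 360
= 138 mod 360
= 138°


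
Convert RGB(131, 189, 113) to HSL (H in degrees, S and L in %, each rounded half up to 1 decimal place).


Normalize: R'=131/255≈0.5137, G'=189/255≈0.7412, B'=113/255≈0.4431
Max=189/255, Min=113/255, Δ=Max-Min=76/255
L = (Max+Min)/2 = (189+113)/510 = 302/510 = 0.59215… → L = 59.2%
L > 0.5 → S = Δ/(2-Max-Min) = 76/(510-189-113) = 76/208 = 0.36538… → S = 36.5%
(the 1/255 factors cancel in S and H, so raw channel differences can be used)
Max is G' → H = 60 × ((B-R)/Δ + 2) = 60 × ((113-131)/76 + 2)
  -18/76 + 2 = -0.2368… + 2 = 1.7631…
  H = 60 × 1.7631… = 105.789…° → H = 105.8°
= HSL(105.8°, 36.5%, 59.2%)


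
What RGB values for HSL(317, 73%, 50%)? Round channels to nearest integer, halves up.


H=317°, S=0.73, L=0.50
C = (1-|2L-1|)×S = (1-|0.00|)×0.73 = 0.73
H' = H/60 = 317/60 ≈ 5.2833; X = C×(1-|H' mod 2 - 1|) ≈ 0.5232
m = L - C/2 = 0.50 - 0.365 = 0.135
Sector ⌊H'⌋ = 5 → (R',G',B') = (0.73, 0.0, ≈0.5232)
RGB = ((R'+m)×255, (G'+m)×255, (B'+m)×255) = (220.575, 34.425, 167.8325)
Round half up → RGB(221, 34, 168)


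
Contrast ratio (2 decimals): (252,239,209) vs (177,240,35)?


Linearize each sRGB channel c=v/255: c/12.92 if c ≤ 0.04045 else ((c+0.055)/1.055)^2.4
L = 0.2126×R_lin + 0.7152×G_lin + 0.0722×B_lin
Color 1 (252,239,209):
  R=252: 252/255≈0.9882 > 0.04045 → ((0.9882+0.055)/1.055)^2.4 ≈ 0.97345
  G=239: 239/255≈0.9373 > 0.04045 → ((0.9373+0.055)/1.055)^2.4 ≈ 0.86316
  B=209: 209/255≈0.8196 > 0.04045 → ((0.8196+0.055)/1.055)^2.4 ≈ 0.63760
  L1 = 0.2126×0.97345 + 0.7152×0.86316 + 0.0722×0.63760 ≈ 0.87032
Color 2 (177,240,35):
  R=177: 177/255≈0.6941 > 0.04045 → ((0.6941+0.055)/1.055)^2.4 ≈ 0.43966
  G=240: 240/255≈0.9412 > 0.04045 → ((0.9412+0.055)/1.055)^2.4 ≈ 0.87137
  B=35: 35/255≈0.1373 > 0.04045 → ((0.1373+0.055)/1.055)^2.4 ≈ 0.01681
  L2 = 0.2126×0.43966 + 0.7152×0.87137 + 0.0722×0.01681 ≈ 0.71789
Lighter = 0.87032, Darker = 0.71789
Ratio = (L_lighter + 0.05) / (L_darker + 0.05)
Ratio = (0.87032 + 0.05) / (0.71789 + 0.05) = 0.92032 / 0.76789 ≈ 1.1985
Ratio ≈ 1.20:1


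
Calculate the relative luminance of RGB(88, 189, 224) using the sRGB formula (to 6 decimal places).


Linearize each channel (sRGB transfer function): c = v/255; c_lin = c/12.92 if c ≤ 0.04045, else ((c+0.055)/1.055)^2.4
  R: 88/255 ≈ 0.345098 > 0.04045 → ((0.345098+0.055)/1.055)^2.4 ≈ 0.097587
  G: 189/255 ≈ 0.741176 > 0.04045 → ((0.741176+0.055)/1.055)^2.4 ≈ 0.508881
  B: 224/255 ≈ 0.878431 > 0.04045 → ((0.878431+0.055)/1.055)^2.4 ≈ 0.745404
R_lin = 0.097587, G_lin = 0.508881, B_lin = 0.745404
L = 0.2126×R + 0.7152×G + 0.0722×B
L = 0.2126×0.097587 + 0.7152×0.508881 + 0.0722×0.745404
L ≈ 0.438517


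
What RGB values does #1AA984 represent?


1A → 26 (R)
A9 → 169 (G)
84 → 132 (B)
= RGB(26, 169, 132)


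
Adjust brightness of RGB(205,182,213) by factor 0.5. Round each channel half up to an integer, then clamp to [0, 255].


Multiply each channel by 0.5, round half up, clamp to [0, 255]
R: 205×0.5 = 102.5 → round → 103
G: 182×0.5 = 91
B: 213×0.5 = 106.5 → round → 107
= RGB(103, 91, 107)


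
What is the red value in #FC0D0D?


Color: #FC0D0D
R = FC = 252
G = 0D = 13
B = 0D = 13
Red = 252


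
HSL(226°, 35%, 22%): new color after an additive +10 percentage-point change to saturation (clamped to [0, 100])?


Original S = 35%
Adjustment = +10 percentage points
New S = 35 + (10) = 45
Clamp to [0, 100] → 45
= HSL(226°, 45%, 22%)


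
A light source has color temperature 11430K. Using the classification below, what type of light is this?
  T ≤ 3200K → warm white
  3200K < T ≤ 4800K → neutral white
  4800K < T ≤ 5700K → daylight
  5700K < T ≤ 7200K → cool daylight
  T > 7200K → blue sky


Temperature: 11430K
11430K > 7200K → blue sky
Classification: blue sky


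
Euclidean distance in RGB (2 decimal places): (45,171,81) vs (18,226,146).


d = √[(R₁-R₂)² + (G₁-G₂)² + (B₁-B₂)²]
d = √[(45-18)² + (171-226)² + (81-146)²]
d = √[729 + 3025 + 4225]
d = √7979
d ≈ 89.33


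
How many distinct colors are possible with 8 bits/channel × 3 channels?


Total bits = 8 bits/channel × 3 channels = 24 bits
Distinct colors = 2^24
= 16,777,216 colors


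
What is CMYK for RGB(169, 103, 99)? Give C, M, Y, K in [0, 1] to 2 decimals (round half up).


R'=169/255≈0.6627, G'=103/255≈0.4039, B'=99/255≈0.3882
K = 1 - max(R',G',B') = 1 - 169/255 = 86/255 = 0.33725… → 0.34
(1-R'-K)/(1-K) simplifies to (max-R)/max with max = 169:
C = (169-169)/169 = 0/169 = 0 → 0.00
M = (169-103)/169 = 66/169 = 0.39053… → 0.39
Y = (169-99)/169 = 70/169 = 0.41420… → 0.41
= CMYK(0.00, 0.39, 0.41, 0.34)


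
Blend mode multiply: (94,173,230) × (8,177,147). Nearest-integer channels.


Multiply: C = A×B/255, rounded to nearest integer
R: 94×8/255 = 752/255 ≈ 2.949 → 3
G: 173×177/255 = 30621/255 ≈ 120.082 → 120
B: 230×147/255 = 33810/255 ≈ 132.588 → 133
= RGB(3, 120, 133)


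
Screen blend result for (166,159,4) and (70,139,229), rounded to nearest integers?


Screen: C = 255 - (255-A)×(255-B)/255, rounded to nearest integer
R: 255 - (255-166)×(255-70)/255 = 255 - 16465/255 ≈ 255 - 64.569 = 190.431 → 190
G: 255 - (255-159)×(255-139)/255 = 255 - 11136/255 ≈ 255 - 43.671 = 211.329 → 211
B: 255 - (255-4)×(255-229)/255 = 255 - 6526/255 ≈ 255 - 25.592 = 229.408 → 229
= RGB(190, 211, 229)


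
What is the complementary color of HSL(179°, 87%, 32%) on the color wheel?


Complement = opposite side of color wheel = hue + 180°
H' = (179 + 180) mod 360 = 359°
S and L unchanged.
= HSL(359°, 87%, 32%)


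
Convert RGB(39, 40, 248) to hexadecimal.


R = 39 → 27 (hex)
G = 40 → 28 (hex)
B = 248 → F8 (hex)
Hex = #2728F8


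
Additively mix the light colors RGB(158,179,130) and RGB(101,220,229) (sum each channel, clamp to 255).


Additive: each channel = min(255, C₁+C₂)
R: 158+101 = 259 → 255
G: 179+220 = 399 → 255
B: 130+229 = 359 → 255
= RGB(255, 255, 255)


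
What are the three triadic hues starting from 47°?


Triadic: equally spaced at 120° intervals
H1 = 47°
H2 = (47 + 120) mod 360 = 167°
H3 = (47 + 240) mod 360 = 287°
Triadic = 47°, 167°, 287°


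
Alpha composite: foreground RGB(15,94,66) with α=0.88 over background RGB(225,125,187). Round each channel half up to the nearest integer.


C = α×F + (1-α)×B, with 1-α = 0.12
R: 0.88×15 + 0.12×225 = 13.20 + 27.00 = 40.20 → 40
G: 0.88×94 + 0.12×125 = 82.72 + 15.00 = 97.72 → 98
B: 0.88×66 + 0.12×187 = 58.08 + 22.44 = 80.52 → 81
= RGB(40, 98, 81)


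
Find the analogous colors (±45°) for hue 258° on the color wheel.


Base hue: 258°
Left analog: (258 - 45) mod 360 = 213°
Right analog: (258 + 45) mod 360 = 303°
Analogous hues = 213° and 303°


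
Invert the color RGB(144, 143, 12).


Invert: (255-R, 255-G, 255-B)
R: 255-144 = 111
G: 255-143 = 112
B: 255-12 = 243
= RGB(111, 112, 243)


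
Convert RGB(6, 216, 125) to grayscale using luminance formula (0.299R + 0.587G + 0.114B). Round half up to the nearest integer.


Gray = 0.299×R + 0.587×G + 0.114×B
Gray = 0.299×6 + 0.587×216 + 0.114×125
Gray = 1.794 + 126.792 + 14.250
Gray = 142.836 → round half up → 143
Gray = 143


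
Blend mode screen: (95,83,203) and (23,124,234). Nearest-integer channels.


Screen: C = 255 - (255-A)×(255-B)/255, rounded to nearest integer
R: 255 - (255-95)×(255-23)/255 = 255 - 37120/255 ≈ 255 - 145.569 = 109.431 → 109
G: 255 - (255-83)×(255-124)/255 = 255 - 22532/255 ≈ 255 - 88.361 = 166.639 → 167
B: 255 - (255-203)×(255-234)/255 = 255 - 1092/255 ≈ 255 - 4.282 = 250.718 → 251
= RGB(109, 167, 251)


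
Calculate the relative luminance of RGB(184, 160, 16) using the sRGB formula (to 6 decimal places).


Linearize each channel (sRGB transfer function): c = v/255; c_lin = c/12.92 if c ≤ 0.04045, else ((c+0.055)/1.055)^2.4
  R: 184/255 ≈ 0.721569 > 0.04045 → ((0.721569+0.055)/1.055)^2.4 ≈ 0.479320
  G: 160/255 ≈ 0.627451 > 0.04045 → ((0.627451+0.055)/1.055)^2.4 ≈ 0.351533
  B: 16/255 ≈ 0.062745 > 0.04045 → ((0.062745+0.055)/1.055)^2.4 ≈ 0.005182
R_lin = 0.479320, G_lin = 0.351533, B_lin = 0.005182
L = 0.2126×R + 0.7152×G + 0.0722×B
L = 0.2126×0.479320 + 0.7152×0.351533 + 0.0722×0.005182
L ≈ 0.353694


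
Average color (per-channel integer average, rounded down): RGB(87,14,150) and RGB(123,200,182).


Midpoint: each channel = ⌊(C₁+C₂)/2⌋
R: ⌊(87+123)/2⌋ = 105
G: ⌊(14+200)/2⌋ = 107
B: ⌊(150+182)/2⌋ = 166
= RGB(105, 107, 166)


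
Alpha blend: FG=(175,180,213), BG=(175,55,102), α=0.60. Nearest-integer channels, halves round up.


C = α×F + (1-α)×B, with 1-α = 0.40
R: 0.60×175 + 0.40×175 = 105.00 + 70.00 = 175.00 → 175
G: 0.60×180 + 0.40×55 = 108.00 + 22.00 = 130.00 → 130
B: 0.60×213 + 0.40×102 = 127.80 + 40.80 = 168.60 → 169
= RGB(175, 130, 169)


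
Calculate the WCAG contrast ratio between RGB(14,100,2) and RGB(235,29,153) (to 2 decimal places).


Linearize each sRGB channel c=v/255: c/12.92 if c ≤ 0.04045 else ((c+0.055)/1.055)^2.4
L = 0.2126×R_lin + 0.7152×G_lin + 0.0722×B_lin
Color 1 (14,100,2):
  R=14: 14/255≈0.0549 > 0.04045 → ((0.0549+0.055)/1.055)^2.4 ≈ 0.00439
  G=100: 100/255≈0.3922 > 0.04045 → ((0.3922+0.055)/1.055)^2.4 ≈ 0.12744
  B=2: 2/255≈0.0078 ≤ 0.04045 → 0.0078/12.92 ≈ 0.00061
  L1 = 0.2126×0.00439 + 0.7152×0.12744 + 0.0722×0.00061 ≈ 0.09212
Color 2 (235,29,153):
  R=235: 235/255≈0.9216 > 0.04045 → ((0.9216+0.055)/1.055)^2.4 ≈ 0.83077
  G=29: 29/255≈0.1137 > 0.04045 → ((0.1137+0.055)/1.055)^2.4 ≈ 0.01229
  B=153: 153/255≈0.6000 > 0.04045 → ((0.6000+0.055)/1.055)^2.4 ≈ 0.31855
  L2 = 0.2126×0.83077 + 0.7152×0.01229 + 0.0722×0.31855 ≈ 0.20841
Lighter = 0.20841, Darker = 0.09212
Ratio = (L_lighter + 0.05) / (L_darker + 0.05)
Ratio = (0.20841 + 0.05) / (0.09212 + 0.05) = 0.25841 / 0.14212 ≈ 1.8182
Ratio ≈ 1.82:1


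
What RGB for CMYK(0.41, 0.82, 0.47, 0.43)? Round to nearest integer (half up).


R = 255 × (1-C) × (1-K) = 255 × 0.59 × 0.57 = 85.7565 → 86
G = 255 × (1-M) × (1-K) = 255 × 0.18 × 0.57 = 26.163 → 26
B = 255 × (1-Y) × (1-K) = 255 × 0.53 × 0.57 = 77.0355 → 77
= RGB(86, 26, 77)


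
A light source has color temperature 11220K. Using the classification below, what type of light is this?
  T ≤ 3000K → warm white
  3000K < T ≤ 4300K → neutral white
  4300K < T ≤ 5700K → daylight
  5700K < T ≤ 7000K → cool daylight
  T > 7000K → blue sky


Temperature: 11220K
11220K > 7000K → blue sky
Classification: blue sky


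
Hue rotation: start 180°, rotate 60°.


New hue = (H + rotation) mod 360
New hue = (180 + 60) mod 360
= 240 mod 360
= 240°


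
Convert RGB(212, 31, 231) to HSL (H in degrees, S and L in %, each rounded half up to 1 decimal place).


Normalize: R'=212/255≈0.8314, G'=31/255≈0.1216, B'=231/255≈0.9059
Max=231/255, Min=31/255, Δ=Max-Min=200/255
L = (Max+Min)/2 = (231+31)/510 = 262/510 = 0.51372… → L = 51.4%
L > 0.5 → S = Δ/(2-Max-Min) = 200/(510-231-31) = 200/248 = 0.80645… → S = 80.6%
(the 1/255 factors cancel in S and H, so raw channel differences can be used)
Max is B' → H = 60 × ((R-G)/Δ + 4) = 60 × ((212-31)/200 + 4)
  181/200 + 4 = 0.905 + 4 = 4.905
  H = 60 × 4.905 = 294.3° → H = 294.3°
= HSL(294.3°, 80.6%, 51.4%)


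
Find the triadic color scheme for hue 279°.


Triadic: equally spaced at 120° intervals
H1 = 279°
H2 = (279 + 120) mod 360 = 39°
H3 = (279 + 240) mod 360 = 159°
Triadic = 279°, 39°, 159°


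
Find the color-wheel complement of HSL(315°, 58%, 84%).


Complement = opposite side of color wheel = hue + 180°
H' = (315 + 180) mod 360 = 135°
S and L unchanged.
= HSL(135°, 58%, 84%)


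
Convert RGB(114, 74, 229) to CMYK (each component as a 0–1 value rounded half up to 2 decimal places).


R'=114/255≈0.4471, G'=74/255≈0.2902, B'=229/255≈0.8980
K = 1 - max(R',G',B') = 1 - 229/255 = 26/255 = 0.10196… → 0.10
(1-R'-K)/(1-K) simplifies to (max-R)/max with max = 229:
C = (229-114)/229 = 115/229 = 0.50218… → 0.50
M = (229-74)/229 = 155/229 = 0.67685… → 0.68
Y = (229-229)/229 = 0/229 = 0 → 0.00
= CMYK(0.50, 0.68, 0.00, 0.10)


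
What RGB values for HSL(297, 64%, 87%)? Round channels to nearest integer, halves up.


H=297°, S=0.64, L=0.87
C = (1-|2L-1|)×S = (1-|0.74|)×0.64 = 0.1664
H' = H/60 = 297/60 ≈ 4.9500; X = C×(1-|H' mod 2 - 1|) = 0.15808
m = L - C/2 = 0.87 - 0.0832 = 0.7868
Sector ⌊H'⌋ = 4 → (R',G',B') = (0.15808, 0.0, 0.1664)
RGB = ((R'+m)×255, (G'+m)×255, (B'+m)×255) = (240.9444, 200.634, 243.066)
Round half up → RGB(241, 201, 243)


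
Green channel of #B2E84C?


Color: #B2E84C
R = B2 = 178
G = E8 = 232
B = 4C = 76
Green = 232


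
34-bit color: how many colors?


Colors = 2^bits = 2^34
= 17,179,869,184 colors


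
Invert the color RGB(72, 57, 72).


Invert: (255-R, 255-G, 255-B)
R: 255-72 = 183
G: 255-57 = 198
B: 255-72 = 183
= RGB(183, 198, 183)


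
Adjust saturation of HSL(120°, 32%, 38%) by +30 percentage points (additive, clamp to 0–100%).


Original S = 32%
Adjustment = +30 percentage points
New S = 32 + (30) = 62
Clamp to [0, 100] → 62
= HSL(120°, 62%, 38%)


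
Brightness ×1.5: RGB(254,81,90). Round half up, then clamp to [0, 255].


Multiply each channel by 1.5, round half up, clamp to [0, 255]
R: 254×1.5 = 381 → clamp → 255
G: 81×1.5 = 121.5 → round → 122
B: 90×1.5 = 135
= RGB(255, 122, 135)


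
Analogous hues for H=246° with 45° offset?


Base hue: 246°
Left analog: (246 - 45) mod 360 = 201°
Right analog: (246 + 45) mod 360 = 291°
Analogous hues = 201° and 291°


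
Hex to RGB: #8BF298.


8B → 139 (R)
F2 → 242 (G)
98 → 152 (B)
= RGB(139, 242, 152)


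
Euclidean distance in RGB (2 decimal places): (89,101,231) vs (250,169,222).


d = √[(R₁-R₂)² + (G₁-G₂)² + (B₁-B₂)²]
d = √[(89-250)² + (101-169)² + (231-222)²]
d = √[25921 + 4624 + 81]
d = √30626
d ≈ 175.00


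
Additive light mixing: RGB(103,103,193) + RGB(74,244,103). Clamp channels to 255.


Additive: each channel = min(255, C₁+C₂)
R: 103+74 = 177 → 177
G: 103+244 = 347 → 255
B: 193+103 = 296 → 255
= RGB(177, 255, 255)


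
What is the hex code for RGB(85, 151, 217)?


R = 85 → 55 (hex)
G = 151 → 97 (hex)
B = 217 → D9 (hex)
Hex = #5597D9


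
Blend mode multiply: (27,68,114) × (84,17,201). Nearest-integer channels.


Multiply: C = A×B/255, rounded to nearest integer
R: 27×84/255 = 2268/255 ≈ 8.894 → 9
G: 68×17/255 = 1156/255 ≈ 4.533 → 5
B: 114×201/255 = 22914/255 ≈ 89.859 → 90
= RGB(9, 5, 90)


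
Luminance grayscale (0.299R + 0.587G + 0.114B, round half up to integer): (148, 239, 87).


Gray = 0.299×R + 0.587×G + 0.114×B
Gray = 0.299×148 + 0.587×239 + 0.114×87
Gray = 44.252 + 140.293 + 9.918
Gray = 194.463 → round half up → 194
Gray = 194


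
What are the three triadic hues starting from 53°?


Triadic: equally spaced at 120° intervals
H1 = 53°
H2 = (53 + 120) mod 360 = 173°
H3 = (53 + 240) mod 360 = 293°
Triadic = 53°, 173°, 293°


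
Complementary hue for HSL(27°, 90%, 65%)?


Complement = opposite side of color wheel = hue + 180°
H' = (27 + 180) mod 360 = 207°
S and L unchanged.
= HSL(207°, 90%, 65%)


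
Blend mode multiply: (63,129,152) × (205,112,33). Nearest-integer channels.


Multiply: C = A×B/255, rounded to nearest integer
R: 63×205/255 = 12915/255 ≈ 50.647 → 51
G: 129×112/255 = 14448/255 ≈ 56.659 → 57
B: 152×33/255 = 5016/255 ≈ 19.671 → 20
= RGB(51, 57, 20)


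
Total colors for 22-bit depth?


Colors = 2^bits = 2^22
= 4,194,304 colors


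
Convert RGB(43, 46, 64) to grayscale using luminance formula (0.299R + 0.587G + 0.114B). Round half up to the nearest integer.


Gray = 0.299×R + 0.587×G + 0.114×B
Gray = 0.299×43 + 0.587×46 + 0.114×64
Gray = 12.857 + 27.002 + 7.296
Gray = 47.155 → round half up → 47
Gray = 47
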